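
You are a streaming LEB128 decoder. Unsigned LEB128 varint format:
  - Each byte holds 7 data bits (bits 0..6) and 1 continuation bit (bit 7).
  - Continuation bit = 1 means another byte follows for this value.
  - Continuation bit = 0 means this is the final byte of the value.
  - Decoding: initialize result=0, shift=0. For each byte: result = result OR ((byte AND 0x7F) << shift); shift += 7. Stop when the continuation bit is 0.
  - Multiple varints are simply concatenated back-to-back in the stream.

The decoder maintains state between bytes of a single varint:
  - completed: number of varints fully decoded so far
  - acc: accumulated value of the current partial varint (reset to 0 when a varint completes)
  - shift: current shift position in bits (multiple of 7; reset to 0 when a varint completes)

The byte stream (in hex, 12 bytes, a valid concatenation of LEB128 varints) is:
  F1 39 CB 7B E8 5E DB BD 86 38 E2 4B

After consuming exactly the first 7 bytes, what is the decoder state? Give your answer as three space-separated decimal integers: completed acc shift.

Answer: 3 91 7

Derivation:
byte[0]=0xF1 cont=1 payload=0x71: acc |= 113<<0 -> completed=0 acc=113 shift=7
byte[1]=0x39 cont=0 payload=0x39: varint #1 complete (value=7409); reset -> completed=1 acc=0 shift=0
byte[2]=0xCB cont=1 payload=0x4B: acc |= 75<<0 -> completed=1 acc=75 shift=7
byte[3]=0x7B cont=0 payload=0x7B: varint #2 complete (value=15819); reset -> completed=2 acc=0 shift=0
byte[4]=0xE8 cont=1 payload=0x68: acc |= 104<<0 -> completed=2 acc=104 shift=7
byte[5]=0x5E cont=0 payload=0x5E: varint #3 complete (value=12136); reset -> completed=3 acc=0 shift=0
byte[6]=0xDB cont=1 payload=0x5B: acc |= 91<<0 -> completed=3 acc=91 shift=7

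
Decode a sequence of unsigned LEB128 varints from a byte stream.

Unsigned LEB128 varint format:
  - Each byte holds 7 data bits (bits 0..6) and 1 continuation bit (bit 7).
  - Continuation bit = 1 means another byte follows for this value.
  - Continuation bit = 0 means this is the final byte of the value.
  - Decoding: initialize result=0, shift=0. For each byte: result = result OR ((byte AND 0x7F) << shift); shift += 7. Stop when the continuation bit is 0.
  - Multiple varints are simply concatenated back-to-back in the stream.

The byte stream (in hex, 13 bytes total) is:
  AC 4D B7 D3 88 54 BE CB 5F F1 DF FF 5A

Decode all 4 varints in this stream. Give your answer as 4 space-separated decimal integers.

Answer: 9900 176302519 1566142 190836721

Derivation:
  byte[0]=0xAC cont=1 payload=0x2C=44: acc |= 44<<0 -> acc=44 shift=7
  byte[1]=0x4D cont=0 payload=0x4D=77: acc |= 77<<7 -> acc=9900 shift=14 [end]
Varint 1: bytes[0:2] = AC 4D -> value 9900 (2 byte(s))
  byte[2]=0xB7 cont=1 payload=0x37=55: acc |= 55<<0 -> acc=55 shift=7
  byte[3]=0xD3 cont=1 payload=0x53=83: acc |= 83<<7 -> acc=10679 shift=14
  byte[4]=0x88 cont=1 payload=0x08=8: acc |= 8<<14 -> acc=141751 shift=21
  byte[5]=0x54 cont=0 payload=0x54=84: acc |= 84<<21 -> acc=176302519 shift=28 [end]
Varint 2: bytes[2:6] = B7 D3 88 54 -> value 176302519 (4 byte(s))
  byte[6]=0xBE cont=1 payload=0x3E=62: acc |= 62<<0 -> acc=62 shift=7
  byte[7]=0xCB cont=1 payload=0x4B=75: acc |= 75<<7 -> acc=9662 shift=14
  byte[8]=0x5F cont=0 payload=0x5F=95: acc |= 95<<14 -> acc=1566142 shift=21 [end]
Varint 3: bytes[6:9] = BE CB 5F -> value 1566142 (3 byte(s))
  byte[9]=0xF1 cont=1 payload=0x71=113: acc |= 113<<0 -> acc=113 shift=7
  byte[10]=0xDF cont=1 payload=0x5F=95: acc |= 95<<7 -> acc=12273 shift=14
  byte[11]=0xFF cont=1 payload=0x7F=127: acc |= 127<<14 -> acc=2093041 shift=21
  byte[12]=0x5A cont=0 payload=0x5A=90: acc |= 90<<21 -> acc=190836721 shift=28 [end]
Varint 4: bytes[9:13] = F1 DF FF 5A -> value 190836721 (4 byte(s))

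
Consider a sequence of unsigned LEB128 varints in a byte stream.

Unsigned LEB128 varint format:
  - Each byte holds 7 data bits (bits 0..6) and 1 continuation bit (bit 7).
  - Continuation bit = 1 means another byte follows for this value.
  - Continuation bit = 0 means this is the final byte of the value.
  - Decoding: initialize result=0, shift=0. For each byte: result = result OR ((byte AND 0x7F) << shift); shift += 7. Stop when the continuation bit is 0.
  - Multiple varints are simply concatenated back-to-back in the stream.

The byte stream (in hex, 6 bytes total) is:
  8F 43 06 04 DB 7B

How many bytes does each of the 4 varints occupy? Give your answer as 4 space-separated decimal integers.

Answer: 2 1 1 2

Derivation:
  byte[0]=0x8F cont=1 payload=0x0F=15: acc |= 15<<0 -> acc=15 shift=7
  byte[1]=0x43 cont=0 payload=0x43=67: acc |= 67<<7 -> acc=8591 shift=14 [end]
Varint 1: bytes[0:2] = 8F 43 -> value 8591 (2 byte(s))
  byte[2]=0x06 cont=0 payload=0x06=6: acc |= 6<<0 -> acc=6 shift=7 [end]
Varint 2: bytes[2:3] = 06 -> value 6 (1 byte(s))
  byte[3]=0x04 cont=0 payload=0x04=4: acc |= 4<<0 -> acc=4 shift=7 [end]
Varint 3: bytes[3:4] = 04 -> value 4 (1 byte(s))
  byte[4]=0xDB cont=1 payload=0x5B=91: acc |= 91<<0 -> acc=91 shift=7
  byte[5]=0x7B cont=0 payload=0x7B=123: acc |= 123<<7 -> acc=15835 shift=14 [end]
Varint 4: bytes[4:6] = DB 7B -> value 15835 (2 byte(s))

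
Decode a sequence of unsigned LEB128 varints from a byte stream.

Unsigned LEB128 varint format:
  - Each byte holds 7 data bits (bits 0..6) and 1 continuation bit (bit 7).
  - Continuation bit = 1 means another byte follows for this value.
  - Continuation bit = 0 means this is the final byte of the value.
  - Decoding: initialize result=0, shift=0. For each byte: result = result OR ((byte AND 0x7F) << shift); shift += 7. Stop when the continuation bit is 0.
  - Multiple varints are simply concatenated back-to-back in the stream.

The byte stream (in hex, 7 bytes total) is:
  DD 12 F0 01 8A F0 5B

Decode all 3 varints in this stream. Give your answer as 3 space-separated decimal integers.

Answer: 2397 240 1505290

Derivation:
  byte[0]=0xDD cont=1 payload=0x5D=93: acc |= 93<<0 -> acc=93 shift=7
  byte[1]=0x12 cont=0 payload=0x12=18: acc |= 18<<7 -> acc=2397 shift=14 [end]
Varint 1: bytes[0:2] = DD 12 -> value 2397 (2 byte(s))
  byte[2]=0xF0 cont=1 payload=0x70=112: acc |= 112<<0 -> acc=112 shift=7
  byte[3]=0x01 cont=0 payload=0x01=1: acc |= 1<<7 -> acc=240 shift=14 [end]
Varint 2: bytes[2:4] = F0 01 -> value 240 (2 byte(s))
  byte[4]=0x8A cont=1 payload=0x0A=10: acc |= 10<<0 -> acc=10 shift=7
  byte[5]=0xF0 cont=1 payload=0x70=112: acc |= 112<<7 -> acc=14346 shift=14
  byte[6]=0x5B cont=0 payload=0x5B=91: acc |= 91<<14 -> acc=1505290 shift=21 [end]
Varint 3: bytes[4:7] = 8A F0 5B -> value 1505290 (3 byte(s))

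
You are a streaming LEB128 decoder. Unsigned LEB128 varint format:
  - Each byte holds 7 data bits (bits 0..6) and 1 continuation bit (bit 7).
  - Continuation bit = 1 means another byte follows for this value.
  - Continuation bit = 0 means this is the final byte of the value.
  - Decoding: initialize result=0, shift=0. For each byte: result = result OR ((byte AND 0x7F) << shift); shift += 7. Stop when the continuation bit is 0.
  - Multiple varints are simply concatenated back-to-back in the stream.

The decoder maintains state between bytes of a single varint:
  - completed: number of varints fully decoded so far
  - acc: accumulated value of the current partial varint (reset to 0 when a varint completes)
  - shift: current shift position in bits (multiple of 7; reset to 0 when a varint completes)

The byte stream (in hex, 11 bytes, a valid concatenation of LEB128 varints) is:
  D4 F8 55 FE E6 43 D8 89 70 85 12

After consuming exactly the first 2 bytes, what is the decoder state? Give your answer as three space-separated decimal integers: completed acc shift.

byte[0]=0xD4 cont=1 payload=0x54: acc |= 84<<0 -> completed=0 acc=84 shift=7
byte[1]=0xF8 cont=1 payload=0x78: acc |= 120<<7 -> completed=0 acc=15444 shift=14

Answer: 0 15444 14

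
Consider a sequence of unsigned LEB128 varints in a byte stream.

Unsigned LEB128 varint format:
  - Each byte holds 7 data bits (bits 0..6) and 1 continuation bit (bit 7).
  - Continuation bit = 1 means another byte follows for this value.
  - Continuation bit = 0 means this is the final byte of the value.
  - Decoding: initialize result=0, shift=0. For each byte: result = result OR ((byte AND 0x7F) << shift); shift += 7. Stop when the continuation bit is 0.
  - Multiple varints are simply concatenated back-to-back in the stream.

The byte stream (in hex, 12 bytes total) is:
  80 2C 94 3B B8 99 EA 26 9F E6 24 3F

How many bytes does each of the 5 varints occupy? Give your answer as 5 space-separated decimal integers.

Answer: 2 2 4 3 1

Derivation:
  byte[0]=0x80 cont=1 payload=0x00=0: acc |= 0<<0 -> acc=0 shift=7
  byte[1]=0x2C cont=0 payload=0x2C=44: acc |= 44<<7 -> acc=5632 shift=14 [end]
Varint 1: bytes[0:2] = 80 2C -> value 5632 (2 byte(s))
  byte[2]=0x94 cont=1 payload=0x14=20: acc |= 20<<0 -> acc=20 shift=7
  byte[3]=0x3B cont=0 payload=0x3B=59: acc |= 59<<7 -> acc=7572 shift=14 [end]
Varint 2: bytes[2:4] = 94 3B -> value 7572 (2 byte(s))
  byte[4]=0xB8 cont=1 payload=0x38=56: acc |= 56<<0 -> acc=56 shift=7
  byte[5]=0x99 cont=1 payload=0x19=25: acc |= 25<<7 -> acc=3256 shift=14
  byte[6]=0xEA cont=1 payload=0x6A=106: acc |= 106<<14 -> acc=1739960 shift=21
  byte[7]=0x26 cont=0 payload=0x26=38: acc |= 38<<21 -> acc=81431736 shift=28 [end]
Varint 3: bytes[4:8] = B8 99 EA 26 -> value 81431736 (4 byte(s))
  byte[8]=0x9F cont=1 payload=0x1F=31: acc |= 31<<0 -> acc=31 shift=7
  byte[9]=0xE6 cont=1 payload=0x66=102: acc |= 102<<7 -> acc=13087 shift=14
  byte[10]=0x24 cont=0 payload=0x24=36: acc |= 36<<14 -> acc=602911 shift=21 [end]
Varint 4: bytes[8:11] = 9F E6 24 -> value 602911 (3 byte(s))
  byte[11]=0x3F cont=0 payload=0x3F=63: acc |= 63<<0 -> acc=63 shift=7 [end]
Varint 5: bytes[11:12] = 3F -> value 63 (1 byte(s))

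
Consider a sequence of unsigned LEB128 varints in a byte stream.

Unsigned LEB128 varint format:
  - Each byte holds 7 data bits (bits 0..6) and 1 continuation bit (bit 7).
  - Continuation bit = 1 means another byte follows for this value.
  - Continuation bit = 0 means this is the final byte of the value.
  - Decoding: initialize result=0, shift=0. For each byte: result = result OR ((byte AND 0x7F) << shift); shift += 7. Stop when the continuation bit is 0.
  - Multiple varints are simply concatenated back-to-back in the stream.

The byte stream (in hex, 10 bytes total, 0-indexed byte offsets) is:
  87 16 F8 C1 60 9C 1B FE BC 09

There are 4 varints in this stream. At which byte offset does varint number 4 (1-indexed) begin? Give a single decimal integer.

Answer: 7

Derivation:
  byte[0]=0x87 cont=1 payload=0x07=7: acc |= 7<<0 -> acc=7 shift=7
  byte[1]=0x16 cont=0 payload=0x16=22: acc |= 22<<7 -> acc=2823 shift=14 [end]
Varint 1: bytes[0:2] = 87 16 -> value 2823 (2 byte(s))
  byte[2]=0xF8 cont=1 payload=0x78=120: acc |= 120<<0 -> acc=120 shift=7
  byte[3]=0xC1 cont=1 payload=0x41=65: acc |= 65<<7 -> acc=8440 shift=14
  byte[4]=0x60 cont=0 payload=0x60=96: acc |= 96<<14 -> acc=1581304 shift=21 [end]
Varint 2: bytes[2:5] = F8 C1 60 -> value 1581304 (3 byte(s))
  byte[5]=0x9C cont=1 payload=0x1C=28: acc |= 28<<0 -> acc=28 shift=7
  byte[6]=0x1B cont=0 payload=0x1B=27: acc |= 27<<7 -> acc=3484 shift=14 [end]
Varint 3: bytes[5:7] = 9C 1B -> value 3484 (2 byte(s))
  byte[7]=0xFE cont=1 payload=0x7E=126: acc |= 126<<0 -> acc=126 shift=7
  byte[8]=0xBC cont=1 payload=0x3C=60: acc |= 60<<7 -> acc=7806 shift=14
  byte[9]=0x09 cont=0 payload=0x09=9: acc |= 9<<14 -> acc=155262 shift=21 [end]
Varint 4: bytes[7:10] = FE BC 09 -> value 155262 (3 byte(s))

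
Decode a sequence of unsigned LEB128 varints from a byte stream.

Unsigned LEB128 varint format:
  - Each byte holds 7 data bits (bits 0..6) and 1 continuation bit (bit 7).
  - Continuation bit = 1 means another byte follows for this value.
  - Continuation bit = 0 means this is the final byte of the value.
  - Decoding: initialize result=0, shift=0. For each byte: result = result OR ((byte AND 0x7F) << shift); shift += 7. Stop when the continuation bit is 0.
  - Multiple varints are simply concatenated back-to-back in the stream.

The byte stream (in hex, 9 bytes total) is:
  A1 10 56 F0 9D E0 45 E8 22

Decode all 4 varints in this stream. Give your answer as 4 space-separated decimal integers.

Answer: 2081 86 146280176 4456

Derivation:
  byte[0]=0xA1 cont=1 payload=0x21=33: acc |= 33<<0 -> acc=33 shift=7
  byte[1]=0x10 cont=0 payload=0x10=16: acc |= 16<<7 -> acc=2081 shift=14 [end]
Varint 1: bytes[0:2] = A1 10 -> value 2081 (2 byte(s))
  byte[2]=0x56 cont=0 payload=0x56=86: acc |= 86<<0 -> acc=86 shift=7 [end]
Varint 2: bytes[2:3] = 56 -> value 86 (1 byte(s))
  byte[3]=0xF0 cont=1 payload=0x70=112: acc |= 112<<0 -> acc=112 shift=7
  byte[4]=0x9D cont=1 payload=0x1D=29: acc |= 29<<7 -> acc=3824 shift=14
  byte[5]=0xE0 cont=1 payload=0x60=96: acc |= 96<<14 -> acc=1576688 shift=21
  byte[6]=0x45 cont=0 payload=0x45=69: acc |= 69<<21 -> acc=146280176 shift=28 [end]
Varint 3: bytes[3:7] = F0 9D E0 45 -> value 146280176 (4 byte(s))
  byte[7]=0xE8 cont=1 payload=0x68=104: acc |= 104<<0 -> acc=104 shift=7
  byte[8]=0x22 cont=0 payload=0x22=34: acc |= 34<<7 -> acc=4456 shift=14 [end]
Varint 4: bytes[7:9] = E8 22 -> value 4456 (2 byte(s))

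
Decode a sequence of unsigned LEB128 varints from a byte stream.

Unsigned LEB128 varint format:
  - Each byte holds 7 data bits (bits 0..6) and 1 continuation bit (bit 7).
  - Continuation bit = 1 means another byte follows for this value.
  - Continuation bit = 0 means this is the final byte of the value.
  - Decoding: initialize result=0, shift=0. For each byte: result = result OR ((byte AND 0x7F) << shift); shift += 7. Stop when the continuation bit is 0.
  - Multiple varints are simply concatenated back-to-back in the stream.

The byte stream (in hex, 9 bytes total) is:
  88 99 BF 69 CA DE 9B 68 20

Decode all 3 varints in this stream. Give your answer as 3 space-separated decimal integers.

Answer: 221236360 218558282 32

Derivation:
  byte[0]=0x88 cont=1 payload=0x08=8: acc |= 8<<0 -> acc=8 shift=7
  byte[1]=0x99 cont=1 payload=0x19=25: acc |= 25<<7 -> acc=3208 shift=14
  byte[2]=0xBF cont=1 payload=0x3F=63: acc |= 63<<14 -> acc=1035400 shift=21
  byte[3]=0x69 cont=0 payload=0x69=105: acc |= 105<<21 -> acc=221236360 shift=28 [end]
Varint 1: bytes[0:4] = 88 99 BF 69 -> value 221236360 (4 byte(s))
  byte[4]=0xCA cont=1 payload=0x4A=74: acc |= 74<<0 -> acc=74 shift=7
  byte[5]=0xDE cont=1 payload=0x5E=94: acc |= 94<<7 -> acc=12106 shift=14
  byte[6]=0x9B cont=1 payload=0x1B=27: acc |= 27<<14 -> acc=454474 shift=21
  byte[7]=0x68 cont=0 payload=0x68=104: acc |= 104<<21 -> acc=218558282 shift=28 [end]
Varint 2: bytes[4:8] = CA DE 9B 68 -> value 218558282 (4 byte(s))
  byte[8]=0x20 cont=0 payload=0x20=32: acc |= 32<<0 -> acc=32 shift=7 [end]
Varint 3: bytes[8:9] = 20 -> value 32 (1 byte(s))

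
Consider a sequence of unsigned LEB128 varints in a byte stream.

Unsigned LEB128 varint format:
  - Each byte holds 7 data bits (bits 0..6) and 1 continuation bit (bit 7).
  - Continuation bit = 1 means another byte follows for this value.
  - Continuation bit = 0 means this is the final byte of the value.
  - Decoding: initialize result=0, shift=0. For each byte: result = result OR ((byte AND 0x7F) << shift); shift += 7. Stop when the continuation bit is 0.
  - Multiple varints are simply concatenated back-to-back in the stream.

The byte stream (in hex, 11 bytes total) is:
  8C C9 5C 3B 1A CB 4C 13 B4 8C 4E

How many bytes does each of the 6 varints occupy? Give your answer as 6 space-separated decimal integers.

  byte[0]=0x8C cont=1 payload=0x0C=12: acc |= 12<<0 -> acc=12 shift=7
  byte[1]=0xC9 cont=1 payload=0x49=73: acc |= 73<<7 -> acc=9356 shift=14
  byte[2]=0x5C cont=0 payload=0x5C=92: acc |= 92<<14 -> acc=1516684 shift=21 [end]
Varint 1: bytes[0:3] = 8C C9 5C -> value 1516684 (3 byte(s))
  byte[3]=0x3B cont=0 payload=0x3B=59: acc |= 59<<0 -> acc=59 shift=7 [end]
Varint 2: bytes[3:4] = 3B -> value 59 (1 byte(s))
  byte[4]=0x1A cont=0 payload=0x1A=26: acc |= 26<<0 -> acc=26 shift=7 [end]
Varint 3: bytes[4:5] = 1A -> value 26 (1 byte(s))
  byte[5]=0xCB cont=1 payload=0x4B=75: acc |= 75<<0 -> acc=75 shift=7
  byte[6]=0x4C cont=0 payload=0x4C=76: acc |= 76<<7 -> acc=9803 shift=14 [end]
Varint 4: bytes[5:7] = CB 4C -> value 9803 (2 byte(s))
  byte[7]=0x13 cont=0 payload=0x13=19: acc |= 19<<0 -> acc=19 shift=7 [end]
Varint 5: bytes[7:8] = 13 -> value 19 (1 byte(s))
  byte[8]=0xB4 cont=1 payload=0x34=52: acc |= 52<<0 -> acc=52 shift=7
  byte[9]=0x8C cont=1 payload=0x0C=12: acc |= 12<<7 -> acc=1588 shift=14
  byte[10]=0x4E cont=0 payload=0x4E=78: acc |= 78<<14 -> acc=1279540 shift=21 [end]
Varint 6: bytes[8:11] = B4 8C 4E -> value 1279540 (3 byte(s))

Answer: 3 1 1 2 1 3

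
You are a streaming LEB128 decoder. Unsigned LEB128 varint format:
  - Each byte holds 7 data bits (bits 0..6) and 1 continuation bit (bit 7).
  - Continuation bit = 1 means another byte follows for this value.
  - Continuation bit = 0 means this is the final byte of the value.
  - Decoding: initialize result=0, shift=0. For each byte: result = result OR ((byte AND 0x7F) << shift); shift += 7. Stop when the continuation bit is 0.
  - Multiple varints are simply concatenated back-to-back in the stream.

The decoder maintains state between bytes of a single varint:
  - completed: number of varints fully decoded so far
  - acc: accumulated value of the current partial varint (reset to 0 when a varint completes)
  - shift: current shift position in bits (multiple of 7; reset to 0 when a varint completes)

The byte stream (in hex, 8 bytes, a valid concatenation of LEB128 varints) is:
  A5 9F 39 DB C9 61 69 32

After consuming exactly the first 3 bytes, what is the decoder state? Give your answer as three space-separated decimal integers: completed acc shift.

byte[0]=0xA5 cont=1 payload=0x25: acc |= 37<<0 -> completed=0 acc=37 shift=7
byte[1]=0x9F cont=1 payload=0x1F: acc |= 31<<7 -> completed=0 acc=4005 shift=14
byte[2]=0x39 cont=0 payload=0x39: varint #1 complete (value=937893); reset -> completed=1 acc=0 shift=0

Answer: 1 0 0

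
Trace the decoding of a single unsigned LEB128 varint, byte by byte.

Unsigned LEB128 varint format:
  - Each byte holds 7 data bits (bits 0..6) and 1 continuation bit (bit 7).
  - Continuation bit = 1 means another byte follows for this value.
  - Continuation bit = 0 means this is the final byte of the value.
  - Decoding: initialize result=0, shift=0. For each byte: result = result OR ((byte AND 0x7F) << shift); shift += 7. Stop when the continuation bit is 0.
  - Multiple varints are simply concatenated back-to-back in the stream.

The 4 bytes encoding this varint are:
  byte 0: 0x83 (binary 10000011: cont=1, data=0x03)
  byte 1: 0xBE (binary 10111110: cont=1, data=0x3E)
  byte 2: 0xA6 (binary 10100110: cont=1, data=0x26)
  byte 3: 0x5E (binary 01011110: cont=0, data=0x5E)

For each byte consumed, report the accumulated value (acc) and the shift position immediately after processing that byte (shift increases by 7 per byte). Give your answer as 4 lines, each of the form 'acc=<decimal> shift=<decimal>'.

Answer: acc=3 shift=7
acc=7939 shift=14
acc=630531 shift=21
acc=197762819 shift=28

Derivation:
byte 0=0x83: payload=0x03=3, contrib = 3<<0 = 3; acc -> 3, shift -> 7
byte 1=0xBE: payload=0x3E=62, contrib = 62<<7 = 7936; acc -> 7939, shift -> 14
byte 2=0xA6: payload=0x26=38, contrib = 38<<14 = 622592; acc -> 630531, shift -> 21
byte 3=0x5E: payload=0x5E=94, contrib = 94<<21 = 197132288; acc -> 197762819, shift -> 28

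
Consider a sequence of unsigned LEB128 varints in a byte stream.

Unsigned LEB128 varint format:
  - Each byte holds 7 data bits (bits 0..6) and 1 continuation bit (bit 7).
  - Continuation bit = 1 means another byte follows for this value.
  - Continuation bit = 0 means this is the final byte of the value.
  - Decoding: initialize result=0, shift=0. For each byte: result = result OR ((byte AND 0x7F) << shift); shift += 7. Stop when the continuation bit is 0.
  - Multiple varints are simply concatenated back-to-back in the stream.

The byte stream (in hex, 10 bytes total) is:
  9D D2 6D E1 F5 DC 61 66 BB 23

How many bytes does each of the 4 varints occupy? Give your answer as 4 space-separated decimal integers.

  byte[0]=0x9D cont=1 payload=0x1D=29: acc |= 29<<0 -> acc=29 shift=7
  byte[1]=0xD2 cont=1 payload=0x52=82: acc |= 82<<7 -> acc=10525 shift=14
  byte[2]=0x6D cont=0 payload=0x6D=109: acc |= 109<<14 -> acc=1796381 shift=21 [end]
Varint 1: bytes[0:3] = 9D D2 6D -> value 1796381 (3 byte(s))
  byte[3]=0xE1 cont=1 payload=0x61=97: acc |= 97<<0 -> acc=97 shift=7
  byte[4]=0xF5 cont=1 payload=0x75=117: acc |= 117<<7 -> acc=15073 shift=14
  byte[5]=0xDC cont=1 payload=0x5C=92: acc |= 92<<14 -> acc=1522401 shift=21
  byte[6]=0x61 cont=0 payload=0x61=97: acc |= 97<<21 -> acc=204946145 shift=28 [end]
Varint 2: bytes[3:7] = E1 F5 DC 61 -> value 204946145 (4 byte(s))
  byte[7]=0x66 cont=0 payload=0x66=102: acc |= 102<<0 -> acc=102 shift=7 [end]
Varint 3: bytes[7:8] = 66 -> value 102 (1 byte(s))
  byte[8]=0xBB cont=1 payload=0x3B=59: acc |= 59<<0 -> acc=59 shift=7
  byte[9]=0x23 cont=0 payload=0x23=35: acc |= 35<<7 -> acc=4539 shift=14 [end]
Varint 4: bytes[8:10] = BB 23 -> value 4539 (2 byte(s))

Answer: 3 4 1 2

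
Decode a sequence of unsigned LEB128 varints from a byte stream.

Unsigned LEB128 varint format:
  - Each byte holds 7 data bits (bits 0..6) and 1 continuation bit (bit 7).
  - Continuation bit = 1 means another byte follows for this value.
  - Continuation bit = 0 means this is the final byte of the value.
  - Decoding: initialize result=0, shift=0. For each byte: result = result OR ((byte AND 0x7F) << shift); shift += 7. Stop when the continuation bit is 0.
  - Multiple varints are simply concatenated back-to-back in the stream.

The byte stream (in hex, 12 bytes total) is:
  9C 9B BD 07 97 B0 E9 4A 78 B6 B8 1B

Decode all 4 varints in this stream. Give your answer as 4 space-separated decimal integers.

  byte[0]=0x9C cont=1 payload=0x1C=28: acc |= 28<<0 -> acc=28 shift=7
  byte[1]=0x9B cont=1 payload=0x1B=27: acc |= 27<<7 -> acc=3484 shift=14
  byte[2]=0xBD cont=1 payload=0x3D=61: acc |= 61<<14 -> acc=1002908 shift=21
  byte[3]=0x07 cont=0 payload=0x07=7: acc |= 7<<21 -> acc=15682972 shift=28 [end]
Varint 1: bytes[0:4] = 9C 9B BD 07 -> value 15682972 (4 byte(s))
  byte[4]=0x97 cont=1 payload=0x17=23: acc |= 23<<0 -> acc=23 shift=7
  byte[5]=0xB0 cont=1 payload=0x30=48: acc |= 48<<7 -> acc=6167 shift=14
  byte[6]=0xE9 cont=1 payload=0x69=105: acc |= 105<<14 -> acc=1726487 shift=21
  byte[7]=0x4A cont=0 payload=0x4A=74: acc |= 74<<21 -> acc=156915735 shift=28 [end]
Varint 2: bytes[4:8] = 97 B0 E9 4A -> value 156915735 (4 byte(s))
  byte[8]=0x78 cont=0 payload=0x78=120: acc |= 120<<0 -> acc=120 shift=7 [end]
Varint 3: bytes[8:9] = 78 -> value 120 (1 byte(s))
  byte[9]=0xB6 cont=1 payload=0x36=54: acc |= 54<<0 -> acc=54 shift=7
  byte[10]=0xB8 cont=1 payload=0x38=56: acc |= 56<<7 -> acc=7222 shift=14
  byte[11]=0x1B cont=0 payload=0x1B=27: acc |= 27<<14 -> acc=449590 shift=21 [end]
Varint 4: bytes[9:12] = B6 B8 1B -> value 449590 (3 byte(s))

Answer: 15682972 156915735 120 449590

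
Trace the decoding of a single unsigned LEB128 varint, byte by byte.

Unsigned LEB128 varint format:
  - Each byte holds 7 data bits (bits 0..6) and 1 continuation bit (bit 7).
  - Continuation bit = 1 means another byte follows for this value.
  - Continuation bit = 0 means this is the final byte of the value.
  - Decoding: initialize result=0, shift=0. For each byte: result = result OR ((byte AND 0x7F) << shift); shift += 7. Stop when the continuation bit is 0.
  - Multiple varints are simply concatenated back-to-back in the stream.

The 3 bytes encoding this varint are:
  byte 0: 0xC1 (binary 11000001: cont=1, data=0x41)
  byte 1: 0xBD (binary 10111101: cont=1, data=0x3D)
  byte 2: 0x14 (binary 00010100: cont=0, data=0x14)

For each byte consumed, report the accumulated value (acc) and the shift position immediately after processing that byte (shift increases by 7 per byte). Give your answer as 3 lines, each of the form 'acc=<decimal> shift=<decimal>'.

byte 0=0xC1: payload=0x41=65, contrib = 65<<0 = 65; acc -> 65, shift -> 7
byte 1=0xBD: payload=0x3D=61, contrib = 61<<7 = 7808; acc -> 7873, shift -> 14
byte 2=0x14: payload=0x14=20, contrib = 20<<14 = 327680; acc -> 335553, shift -> 21

Answer: acc=65 shift=7
acc=7873 shift=14
acc=335553 shift=21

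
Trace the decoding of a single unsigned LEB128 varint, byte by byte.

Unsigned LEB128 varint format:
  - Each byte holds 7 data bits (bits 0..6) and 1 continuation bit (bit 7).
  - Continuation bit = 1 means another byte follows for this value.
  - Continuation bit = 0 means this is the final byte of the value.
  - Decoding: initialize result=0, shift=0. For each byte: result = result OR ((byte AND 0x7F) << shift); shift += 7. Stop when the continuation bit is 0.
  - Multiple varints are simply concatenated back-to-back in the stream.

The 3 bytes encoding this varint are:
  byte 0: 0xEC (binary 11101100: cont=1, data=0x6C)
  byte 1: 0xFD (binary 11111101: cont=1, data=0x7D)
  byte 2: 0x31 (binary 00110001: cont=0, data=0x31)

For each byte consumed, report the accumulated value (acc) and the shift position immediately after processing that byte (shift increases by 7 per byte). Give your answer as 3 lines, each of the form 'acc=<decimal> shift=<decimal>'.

byte 0=0xEC: payload=0x6C=108, contrib = 108<<0 = 108; acc -> 108, shift -> 7
byte 1=0xFD: payload=0x7D=125, contrib = 125<<7 = 16000; acc -> 16108, shift -> 14
byte 2=0x31: payload=0x31=49, contrib = 49<<14 = 802816; acc -> 818924, shift -> 21

Answer: acc=108 shift=7
acc=16108 shift=14
acc=818924 shift=21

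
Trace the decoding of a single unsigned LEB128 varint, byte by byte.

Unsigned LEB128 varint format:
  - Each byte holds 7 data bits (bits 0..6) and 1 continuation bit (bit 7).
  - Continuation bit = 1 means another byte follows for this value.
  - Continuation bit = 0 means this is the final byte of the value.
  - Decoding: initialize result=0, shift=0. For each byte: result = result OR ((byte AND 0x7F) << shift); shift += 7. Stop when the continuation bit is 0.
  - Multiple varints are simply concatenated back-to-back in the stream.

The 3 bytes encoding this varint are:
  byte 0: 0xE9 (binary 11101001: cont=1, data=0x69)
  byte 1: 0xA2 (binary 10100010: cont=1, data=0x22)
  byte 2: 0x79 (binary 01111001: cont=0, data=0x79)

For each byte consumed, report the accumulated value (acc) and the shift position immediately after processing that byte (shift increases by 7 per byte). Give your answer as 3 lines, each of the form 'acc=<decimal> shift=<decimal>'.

Answer: acc=105 shift=7
acc=4457 shift=14
acc=1986921 shift=21

Derivation:
byte 0=0xE9: payload=0x69=105, contrib = 105<<0 = 105; acc -> 105, shift -> 7
byte 1=0xA2: payload=0x22=34, contrib = 34<<7 = 4352; acc -> 4457, shift -> 14
byte 2=0x79: payload=0x79=121, contrib = 121<<14 = 1982464; acc -> 1986921, shift -> 21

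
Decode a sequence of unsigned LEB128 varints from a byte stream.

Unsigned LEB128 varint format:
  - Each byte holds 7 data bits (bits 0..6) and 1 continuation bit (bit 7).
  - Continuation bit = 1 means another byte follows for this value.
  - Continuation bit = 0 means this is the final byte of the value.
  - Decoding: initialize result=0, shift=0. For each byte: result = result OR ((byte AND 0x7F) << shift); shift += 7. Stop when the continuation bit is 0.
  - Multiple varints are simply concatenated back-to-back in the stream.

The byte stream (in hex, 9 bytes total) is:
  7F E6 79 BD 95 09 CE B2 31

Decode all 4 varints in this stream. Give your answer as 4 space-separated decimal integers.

  byte[0]=0x7F cont=0 payload=0x7F=127: acc |= 127<<0 -> acc=127 shift=7 [end]
Varint 1: bytes[0:1] = 7F -> value 127 (1 byte(s))
  byte[1]=0xE6 cont=1 payload=0x66=102: acc |= 102<<0 -> acc=102 shift=7
  byte[2]=0x79 cont=0 payload=0x79=121: acc |= 121<<7 -> acc=15590 shift=14 [end]
Varint 2: bytes[1:3] = E6 79 -> value 15590 (2 byte(s))
  byte[3]=0xBD cont=1 payload=0x3D=61: acc |= 61<<0 -> acc=61 shift=7
  byte[4]=0x95 cont=1 payload=0x15=21: acc |= 21<<7 -> acc=2749 shift=14
  byte[5]=0x09 cont=0 payload=0x09=9: acc |= 9<<14 -> acc=150205 shift=21 [end]
Varint 3: bytes[3:6] = BD 95 09 -> value 150205 (3 byte(s))
  byte[6]=0xCE cont=1 payload=0x4E=78: acc |= 78<<0 -> acc=78 shift=7
  byte[7]=0xB2 cont=1 payload=0x32=50: acc |= 50<<7 -> acc=6478 shift=14
  byte[8]=0x31 cont=0 payload=0x31=49: acc |= 49<<14 -> acc=809294 shift=21 [end]
Varint 4: bytes[6:9] = CE B2 31 -> value 809294 (3 byte(s))

Answer: 127 15590 150205 809294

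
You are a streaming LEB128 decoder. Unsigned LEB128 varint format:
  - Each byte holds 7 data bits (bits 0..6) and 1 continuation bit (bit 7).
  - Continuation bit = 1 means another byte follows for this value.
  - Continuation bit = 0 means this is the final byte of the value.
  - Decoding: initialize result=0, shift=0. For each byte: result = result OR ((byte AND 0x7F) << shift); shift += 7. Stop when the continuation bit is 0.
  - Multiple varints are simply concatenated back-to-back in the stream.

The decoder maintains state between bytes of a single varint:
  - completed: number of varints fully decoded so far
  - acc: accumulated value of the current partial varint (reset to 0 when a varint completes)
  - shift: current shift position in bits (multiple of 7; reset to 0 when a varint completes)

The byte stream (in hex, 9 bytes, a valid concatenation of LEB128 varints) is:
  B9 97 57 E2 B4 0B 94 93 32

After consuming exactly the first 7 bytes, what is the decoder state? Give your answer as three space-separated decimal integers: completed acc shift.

Answer: 2 20 7

Derivation:
byte[0]=0xB9 cont=1 payload=0x39: acc |= 57<<0 -> completed=0 acc=57 shift=7
byte[1]=0x97 cont=1 payload=0x17: acc |= 23<<7 -> completed=0 acc=3001 shift=14
byte[2]=0x57 cont=0 payload=0x57: varint #1 complete (value=1428409); reset -> completed=1 acc=0 shift=0
byte[3]=0xE2 cont=1 payload=0x62: acc |= 98<<0 -> completed=1 acc=98 shift=7
byte[4]=0xB4 cont=1 payload=0x34: acc |= 52<<7 -> completed=1 acc=6754 shift=14
byte[5]=0x0B cont=0 payload=0x0B: varint #2 complete (value=186978); reset -> completed=2 acc=0 shift=0
byte[6]=0x94 cont=1 payload=0x14: acc |= 20<<0 -> completed=2 acc=20 shift=7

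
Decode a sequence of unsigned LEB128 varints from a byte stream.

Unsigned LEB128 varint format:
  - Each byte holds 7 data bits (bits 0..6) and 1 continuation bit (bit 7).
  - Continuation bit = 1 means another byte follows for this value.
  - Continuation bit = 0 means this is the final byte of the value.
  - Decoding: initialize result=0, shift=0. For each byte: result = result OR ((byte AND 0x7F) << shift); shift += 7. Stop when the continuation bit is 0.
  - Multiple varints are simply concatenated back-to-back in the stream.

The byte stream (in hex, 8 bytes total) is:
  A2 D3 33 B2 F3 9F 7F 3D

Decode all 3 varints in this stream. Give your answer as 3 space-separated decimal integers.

  byte[0]=0xA2 cont=1 payload=0x22=34: acc |= 34<<0 -> acc=34 shift=7
  byte[1]=0xD3 cont=1 payload=0x53=83: acc |= 83<<7 -> acc=10658 shift=14
  byte[2]=0x33 cont=0 payload=0x33=51: acc |= 51<<14 -> acc=846242 shift=21 [end]
Varint 1: bytes[0:3] = A2 D3 33 -> value 846242 (3 byte(s))
  byte[3]=0xB2 cont=1 payload=0x32=50: acc |= 50<<0 -> acc=50 shift=7
  byte[4]=0xF3 cont=1 payload=0x73=115: acc |= 115<<7 -> acc=14770 shift=14
  byte[5]=0x9F cont=1 payload=0x1F=31: acc |= 31<<14 -> acc=522674 shift=21
  byte[6]=0x7F cont=0 payload=0x7F=127: acc |= 127<<21 -> acc=266860978 shift=28 [end]
Varint 2: bytes[3:7] = B2 F3 9F 7F -> value 266860978 (4 byte(s))
  byte[7]=0x3D cont=0 payload=0x3D=61: acc |= 61<<0 -> acc=61 shift=7 [end]
Varint 3: bytes[7:8] = 3D -> value 61 (1 byte(s))

Answer: 846242 266860978 61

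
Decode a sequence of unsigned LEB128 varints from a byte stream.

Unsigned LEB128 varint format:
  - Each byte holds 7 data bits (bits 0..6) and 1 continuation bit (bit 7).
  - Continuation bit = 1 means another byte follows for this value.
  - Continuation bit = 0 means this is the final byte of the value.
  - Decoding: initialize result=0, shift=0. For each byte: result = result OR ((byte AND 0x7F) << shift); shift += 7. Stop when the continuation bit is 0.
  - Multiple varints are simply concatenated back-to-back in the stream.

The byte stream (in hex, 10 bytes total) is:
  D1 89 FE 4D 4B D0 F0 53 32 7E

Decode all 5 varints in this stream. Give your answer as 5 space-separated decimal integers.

Answer: 163546321 75 1374288 50 126

Derivation:
  byte[0]=0xD1 cont=1 payload=0x51=81: acc |= 81<<0 -> acc=81 shift=7
  byte[1]=0x89 cont=1 payload=0x09=9: acc |= 9<<7 -> acc=1233 shift=14
  byte[2]=0xFE cont=1 payload=0x7E=126: acc |= 126<<14 -> acc=2065617 shift=21
  byte[3]=0x4D cont=0 payload=0x4D=77: acc |= 77<<21 -> acc=163546321 shift=28 [end]
Varint 1: bytes[0:4] = D1 89 FE 4D -> value 163546321 (4 byte(s))
  byte[4]=0x4B cont=0 payload=0x4B=75: acc |= 75<<0 -> acc=75 shift=7 [end]
Varint 2: bytes[4:5] = 4B -> value 75 (1 byte(s))
  byte[5]=0xD0 cont=1 payload=0x50=80: acc |= 80<<0 -> acc=80 shift=7
  byte[6]=0xF0 cont=1 payload=0x70=112: acc |= 112<<7 -> acc=14416 shift=14
  byte[7]=0x53 cont=0 payload=0x53=83: acc |= 83<<14 -> acc=1374288 shift=21 [end]
Varint 3: bytes[5:8] = D0 F0 53 -> value 1374288 (3 byte(s))
  byte[8]=0x32 cont=0 payload=0x32=50: acc |= 50<<0 -> acc=50 shift=7 [end]
Varint 4: bytes[8:9] = 32 -> value 50 (1 byte(s))
  byte[9]=0x7E cont=0 payload=0x7E=126: acc |= 126<<0 -> acc=126 shift=7 [end]
Varint 5: bytes[9:10] = 7E -> value 126 (1 byte(s))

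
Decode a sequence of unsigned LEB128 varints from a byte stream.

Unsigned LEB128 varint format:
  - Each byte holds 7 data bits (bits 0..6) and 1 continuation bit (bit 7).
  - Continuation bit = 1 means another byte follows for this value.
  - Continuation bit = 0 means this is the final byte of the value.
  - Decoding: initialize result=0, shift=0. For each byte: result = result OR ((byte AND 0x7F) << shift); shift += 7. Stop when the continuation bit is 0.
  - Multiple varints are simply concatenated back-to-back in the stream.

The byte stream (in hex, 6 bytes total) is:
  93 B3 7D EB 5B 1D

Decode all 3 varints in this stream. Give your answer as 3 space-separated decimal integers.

Answer: 2054547 11755 29

Derivation:
  byte[0]=0x93 cont=1 payload=0x13=19: acc |= 19<<0 -> acc=19 shift=7
  byte[1]=0xB3 cont=1 payload=0x33=51: acc |= 51<<7 -> acc=6547 shift=14
  byte[2]=0x7D cont=0 payload=0x7D=125: acc |= 125<<14 -> acc=2054547 shift=21 [end]
Varint 1: bytes[0:3] = 93 B3 7D -> value 2054547 (3 byte(s))
  byte[3]=0xEB cont=1 payload=0x6B=107: acc |= 107<<0 -> acc=107 shift=7
  byte[4]=0x5B cont=0 payload=0x5B=91: acc |= 91<<7 -> acc=11755 shift=14 [end]
Varint 2: bytes[3:5] = EB 5B -> value 11755 (2 byte(s))
  byte[5]=0x1D cont=0 payload=0x1D=29: acc |= 29<<0 -> acc=29 shift=7 [end]
Varint 3: bytes[5:6] = 1D -> value 29 (1 byte(s))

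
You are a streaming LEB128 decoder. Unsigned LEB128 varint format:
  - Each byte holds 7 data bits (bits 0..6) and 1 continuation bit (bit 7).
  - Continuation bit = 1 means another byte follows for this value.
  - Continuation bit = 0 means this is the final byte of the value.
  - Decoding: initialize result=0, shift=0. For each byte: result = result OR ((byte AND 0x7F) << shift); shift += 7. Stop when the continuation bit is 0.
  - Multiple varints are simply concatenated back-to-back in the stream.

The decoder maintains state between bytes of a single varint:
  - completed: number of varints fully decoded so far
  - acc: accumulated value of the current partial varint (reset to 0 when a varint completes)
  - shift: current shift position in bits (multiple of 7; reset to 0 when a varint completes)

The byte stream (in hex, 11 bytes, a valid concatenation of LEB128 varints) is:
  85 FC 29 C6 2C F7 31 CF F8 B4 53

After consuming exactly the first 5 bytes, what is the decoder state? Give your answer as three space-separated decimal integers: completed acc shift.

Answer: 2 0 0

Derivation:
byte[0]=0x85 cont=1 payload=0x05: acc |= 5<<0 -> completed=0 acc=5 shift=7
byte[1]=0xFC cont=1 payload=0x7C: acc |= 124<<7 -> completed=0 acc=15877 shift=14
byte[2]=0x29 cont=0 payload=0x29: varint #1 complete (value=687621); reset -> completed=1 acc=0 shift=0
byte[3]=0xC6 cont=1 payload=0x46: acc |= 70<<0 -> completed=1 acc=70 shift=7
byte[4]=0x2C cont=0 payload=0x2C: varint #2 complete (value=5702); reset -> completed=2 acc=0 shift=0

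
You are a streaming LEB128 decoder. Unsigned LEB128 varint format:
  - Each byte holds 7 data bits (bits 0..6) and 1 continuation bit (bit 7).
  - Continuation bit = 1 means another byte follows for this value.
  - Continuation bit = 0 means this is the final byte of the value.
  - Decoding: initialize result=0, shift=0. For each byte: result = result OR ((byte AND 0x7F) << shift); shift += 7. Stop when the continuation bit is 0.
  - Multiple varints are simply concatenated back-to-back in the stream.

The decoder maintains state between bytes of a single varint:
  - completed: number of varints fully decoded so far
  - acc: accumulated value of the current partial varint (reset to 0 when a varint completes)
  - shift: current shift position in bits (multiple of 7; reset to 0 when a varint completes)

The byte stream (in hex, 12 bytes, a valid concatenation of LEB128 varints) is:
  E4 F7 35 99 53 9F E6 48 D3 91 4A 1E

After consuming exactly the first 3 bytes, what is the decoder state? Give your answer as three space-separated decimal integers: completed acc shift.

byte[0]=0xE4 cont=1 payload=0x64: acc |= 100<<0 -> completed=0 acc=100 shift=7
byte[1]=0xF7 cont=1 payload=0x77: acc |= 119<<7 -> completed=0 acc=15332 shift=14
byte[2]=0x35 cont=0 payload=0x35: varint #1 complete (value=883684); reset -> completed=1 acc=0 shift=0

Answer: 1 0 0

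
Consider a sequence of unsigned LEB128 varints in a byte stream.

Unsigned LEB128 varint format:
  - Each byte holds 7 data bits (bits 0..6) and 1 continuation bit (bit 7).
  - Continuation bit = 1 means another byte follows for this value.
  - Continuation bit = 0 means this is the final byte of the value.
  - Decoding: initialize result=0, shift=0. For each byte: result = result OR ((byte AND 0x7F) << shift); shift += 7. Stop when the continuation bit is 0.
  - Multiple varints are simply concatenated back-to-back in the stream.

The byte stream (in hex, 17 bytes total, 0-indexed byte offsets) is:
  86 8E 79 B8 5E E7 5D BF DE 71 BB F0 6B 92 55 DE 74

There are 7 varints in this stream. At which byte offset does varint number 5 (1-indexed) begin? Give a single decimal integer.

  byte[0]=0x86 cont=1 payload=0x06=6: acc |= 6<<0 -> acc=6 shift=7
  byte[1]=0x8E cont=1 payload=0x0E=14: acc |= 14<<7 -> acc=1798 shift=14
  byte[2]=0x79 cont=0 payload=0x79=121: acc |= 121<<14 -> acc=1984262 shift=21 [end]
Varint 1: bytes[0:3] = 86 8E 79 -> value 1984262 (3 byte(s))
  byte[3]=0xB8 cont=1 payload=0x38=56: acc |= 56<<0 -> acc=56 shift=7
  byte[4]=0x5E cont=0 payload=0x5E=94: acc |= 94<<7 -> acc=12088 shift=14 [end]
Varint 2: bytes[3:5] = B8 5E -> value 12088 (2 byte(s))
  byte[5]=0xE7 cont=1 payload=0x67=103: acc |= 103<<0 -> acc=103 shift=7
  byte[6]=0x5D cont=0 payload=0x5D=93: acc |= 93<<7 -> acc=12007 shift=14 [end]
Varint 3: bytes[5:7] = E7 5D -> value 12007 (2 byte(s))
  byte[7]=0xBF cont=1 payload=0x3F=63: acc |= 63<<0 -> acc=63 shift=7
  byte[8]=0xDE cont=1 payload=0x5E=94: acc |= 94<<7 -> acc=12095 shift=14
  byte[9]=0x71 cont=0 payload=0x71=113: acc |= 113<<14 -> acc=1863487 shift=21 [end]
Varint 4: bytes[7:10] = BF DE 71 -> value 1863487 (3 byte(s))
  byte[10]=0xBB cont=1 payload=0x3B=59: acc |= 59<<0 -> acc=59 shift=7
  byte[11]=0xF0 cont=1 payload=0x70=112: acc |= 112<<7 -> acc=14395 shift=14
  byte[12]=0x6B cont=0 payload=0x6B=107: acc |= 107<<14 -> acc=1767483 shift=21 [end]
Varint 5: bytes[10:13] = BB F0 6B -> value 1767483 (3 byte(s))
  byte[13]=0x92 cont=1 payload=0x12=18: acc |= 18<<0 -> acc=18 shift=7
  byte[14]=0x55 cont=0 payload=0x55=85: acc |= 85<<7 -> acc=10898 shift=14 [end]
Varint 6: bytes[13:15] = 92 55 -> value 10898 (2 byte(s))
  byte[15]=0xDE cont=1 payload=0x5E=94: acc |= 94<<0 -> acc=94 shift=7
  byte[16]=0x74 cont=0 payload=0x74=116: acc |= 116<<7 -> acc=14942 shift=14 [end]
Varint 7: bytes[15:17] = DE 74 -> value 14942 (2 byte(s))

Answer: 10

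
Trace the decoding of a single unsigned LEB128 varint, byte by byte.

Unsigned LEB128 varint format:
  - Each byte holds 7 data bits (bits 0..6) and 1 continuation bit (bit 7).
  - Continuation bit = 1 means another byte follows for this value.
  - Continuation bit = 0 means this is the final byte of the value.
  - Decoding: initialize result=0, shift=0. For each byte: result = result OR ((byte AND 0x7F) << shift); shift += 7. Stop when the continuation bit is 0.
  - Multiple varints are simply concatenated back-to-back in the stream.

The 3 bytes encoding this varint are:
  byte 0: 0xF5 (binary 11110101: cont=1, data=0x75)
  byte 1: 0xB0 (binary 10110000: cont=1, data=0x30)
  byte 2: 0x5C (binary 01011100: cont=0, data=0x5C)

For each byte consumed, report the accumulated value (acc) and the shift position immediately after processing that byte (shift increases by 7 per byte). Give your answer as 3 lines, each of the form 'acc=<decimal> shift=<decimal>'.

Answer: acc=117 shift=7
acc=6261 shift=14
acc=1513589 shift=21

Derivation:
byte 0=0xF5: payload=0x75=117, contrib = 117<<0 = 117; acc -> 117, shift -> 7
byte 1=0xB0: payload=0x30=48, contrib = 48<<7 = 6144; acc -> 6261, shift -> 14
byte 2=0x5C: payload=0x5C=92, contrib = 92<<14 = 1507328; acc -> 1513589, shift -> 21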